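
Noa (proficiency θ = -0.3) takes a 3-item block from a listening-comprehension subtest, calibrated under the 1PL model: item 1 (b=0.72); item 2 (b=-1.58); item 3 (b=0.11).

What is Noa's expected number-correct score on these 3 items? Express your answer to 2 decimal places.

P(θ) = 1 / (1 + exp(−(θ − b)))
P_1 = 1/(1+e^{1.0200}) = 0.2650
P_2 = 1/(1+e^{-1.2800}) = 0.7824
P_3 = 1/(1+e^{0.4100}) = 0.3989
E[score] = 0.2650 + 0.7824 + 0.3989 = 1.4464

1.45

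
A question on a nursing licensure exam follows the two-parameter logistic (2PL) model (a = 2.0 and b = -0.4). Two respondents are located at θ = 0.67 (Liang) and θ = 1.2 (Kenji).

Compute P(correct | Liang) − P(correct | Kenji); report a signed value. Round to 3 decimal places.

P(θ) = 1 / (1 + exp(−a(θ − b)))
P(Liang) = 0.8947  [exponent 2.1400]
P(Kenji) = 0.9608  [exponent 3.2000]
Difference = 0.8947 − 0.9608 = -0.0661

-0.066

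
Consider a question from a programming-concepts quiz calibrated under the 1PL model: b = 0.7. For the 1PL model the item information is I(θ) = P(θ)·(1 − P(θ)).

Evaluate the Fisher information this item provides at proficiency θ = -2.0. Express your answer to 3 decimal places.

0.059

P = 1/(1+e^{2.7000}) = 0.0630
P(1−P) = 0.0630 × 0.9370 = 0.0590
I = P(1−P) = 0.05901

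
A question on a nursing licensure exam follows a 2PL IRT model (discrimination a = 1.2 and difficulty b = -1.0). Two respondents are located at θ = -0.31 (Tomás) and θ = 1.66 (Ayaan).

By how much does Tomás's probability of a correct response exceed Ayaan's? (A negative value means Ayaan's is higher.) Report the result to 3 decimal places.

P(θ) = 1 / (1 + exp(−a(θ − b)))
P(Tomás) = 0.6959  [exponent 0.8280]
P(Ayaan) = 0.9605  [exponent 3.1920]
Difference = 0.6959 − 0.9605 = -0.2646

-0.265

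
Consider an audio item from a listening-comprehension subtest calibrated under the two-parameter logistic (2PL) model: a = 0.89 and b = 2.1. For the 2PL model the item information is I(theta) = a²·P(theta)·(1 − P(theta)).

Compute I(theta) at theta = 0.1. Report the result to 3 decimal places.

P = 1/(1+e^{1.7800}) = 0.1443
P(1−P) = 0.1443 × 0.8557 = 0.1235
I = a² × P(1−P) = 0.89² × 0.1235 = 0.09781

0.098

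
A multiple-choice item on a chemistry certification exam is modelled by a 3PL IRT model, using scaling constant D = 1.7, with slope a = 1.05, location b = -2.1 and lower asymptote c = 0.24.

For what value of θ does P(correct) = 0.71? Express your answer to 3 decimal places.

-1.829

P(θ) = c + (1 − c) · 1 / (1 + exp(−D·a(θ − b)))
Remove guessing floor: (0.71 − 0.24)/(1 − 0.24) = 0.6184
logit = ln(0.6184/0.3816) = 0.4829
θ = b + logit/(1.7·a) = -2.1 + 0.4829/1.7850 = -1.8295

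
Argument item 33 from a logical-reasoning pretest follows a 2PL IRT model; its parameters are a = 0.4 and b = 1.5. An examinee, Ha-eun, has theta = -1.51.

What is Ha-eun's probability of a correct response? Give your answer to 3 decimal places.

P(theta) = 1 / (1 + exp(−a(theta − b)))
Exponent: 0.4 × (-1.51 − 1.5) = -1.2040
1/(1 + e^{1.2040}) = 0.2308

0.231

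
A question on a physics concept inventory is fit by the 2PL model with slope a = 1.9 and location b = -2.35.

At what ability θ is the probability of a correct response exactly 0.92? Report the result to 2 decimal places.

-1.06

P(θ) = 1 / (1 + exp(−a(θ − b)))
logit = ln(0.9200/0.0800) = 2.4423
θ = b + logit/(a) = -2.35 + 2.4423/1.9000 = -1.0646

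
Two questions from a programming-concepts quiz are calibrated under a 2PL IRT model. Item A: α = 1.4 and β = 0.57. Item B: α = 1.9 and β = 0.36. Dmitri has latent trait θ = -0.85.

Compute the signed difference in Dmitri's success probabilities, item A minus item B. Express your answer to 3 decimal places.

P(θ) = 1 / (1 + exp(−α(θ − β)))
P_A = 0.1205
P_B = 0.0912
P_A − P_B = 0.0293

0.029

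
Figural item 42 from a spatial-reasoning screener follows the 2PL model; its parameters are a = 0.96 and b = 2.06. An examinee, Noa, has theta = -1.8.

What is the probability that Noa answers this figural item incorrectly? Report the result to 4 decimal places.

0.9760

P(theta) = 1 / (1 + exp(−a(theta − b)))
Exponent: 0.96 × (-1.8 − 2.06) = -3.7056
1/(1 + e^{3.7056}) = 0.0240
P(incorrect) = 1 − 0.0240 = 0.9760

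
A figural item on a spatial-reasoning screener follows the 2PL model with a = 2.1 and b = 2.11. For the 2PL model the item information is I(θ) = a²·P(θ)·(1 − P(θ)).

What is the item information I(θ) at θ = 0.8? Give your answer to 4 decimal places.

0.2488

P = 1/(1+e^{2.7510}) = 0.0600
P(1−P) = 0.0600 × 0.9400 = 0.0564
I = a² × P(1−P) = 2.1² × 0.0564 = 0.24884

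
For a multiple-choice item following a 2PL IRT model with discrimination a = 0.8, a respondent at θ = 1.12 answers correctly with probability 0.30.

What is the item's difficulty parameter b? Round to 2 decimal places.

2.18

P(θ) = 1 / (1 + exp(−a(θ − b)))
logit(0.30) = ln(0.30/0.70) = -0.8473
b = θ − logit/(a) = 1.12 − (-0.8473)/0.8000 = 2.1791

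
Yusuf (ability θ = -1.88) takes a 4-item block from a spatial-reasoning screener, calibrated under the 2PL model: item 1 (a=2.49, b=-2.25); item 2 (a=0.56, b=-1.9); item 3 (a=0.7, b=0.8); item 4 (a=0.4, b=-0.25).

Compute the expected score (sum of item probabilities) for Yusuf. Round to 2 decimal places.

1.69

P(θ) = 1 / (1 + exp(−a(θ − b)))
P_1 = 1/(1+e^{-0.9213}) = 0.7153
P_2 = 1/(1+e^{-0.0112}) = 0.5028
P_3 = 1/(1+e^{1.8760}) = 0.1328
P_4 = 1/(1+e^{0.6520}) = 0.3425
E[score] = 0.7153 + 0.5028 + 0.1328 + 0.3425 = 1.6935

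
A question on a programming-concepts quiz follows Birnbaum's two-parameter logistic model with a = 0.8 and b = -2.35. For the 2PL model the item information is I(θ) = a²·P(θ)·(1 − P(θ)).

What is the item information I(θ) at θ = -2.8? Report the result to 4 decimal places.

0.1549

P = 1/(1+e^{0.3600}) = 0.4110
P(1−P) = 0.4110 × 0.5890 = 0.2421
I = a² × P(1−P) = 0.8² × 0.2421 = 0.15493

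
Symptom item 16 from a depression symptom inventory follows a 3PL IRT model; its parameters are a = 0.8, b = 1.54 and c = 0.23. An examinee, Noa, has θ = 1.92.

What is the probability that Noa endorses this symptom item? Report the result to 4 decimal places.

P(θ) = c + (1 − c) · 1 / (1 + exp(−a(θ − b)))
Exponent: 0.8 × (1.92 − 1.54) = 0.3040
1/(1 + e^{-0.3040}) = 0.5754
P = 0.23 + 0.77 × 0.5754 = 0.6731

0.6731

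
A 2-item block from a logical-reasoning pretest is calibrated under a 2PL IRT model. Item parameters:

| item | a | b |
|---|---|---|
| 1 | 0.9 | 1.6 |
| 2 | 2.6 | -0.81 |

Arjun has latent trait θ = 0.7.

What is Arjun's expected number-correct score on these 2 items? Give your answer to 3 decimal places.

P(θ) = 1 / (1 + exp(−a(θ − b)))
P_1 = 1/(1+e^{0.8100}) = 0.3079
P_2 = 1/(1+e^{-3.9260}) = 0.9807
E[score] = 0.3079 + 0.9807 = 1.2885

1.289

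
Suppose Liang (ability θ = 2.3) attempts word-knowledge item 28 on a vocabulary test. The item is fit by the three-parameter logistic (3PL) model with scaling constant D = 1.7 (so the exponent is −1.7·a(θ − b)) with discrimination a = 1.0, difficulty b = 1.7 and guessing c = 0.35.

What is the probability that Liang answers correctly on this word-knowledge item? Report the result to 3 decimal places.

P(θ) = c + (1 − c) · 1 / (1 + exp(−D·a(θ − b)))
Exponent: 1.7 × 1.0 × (2.3 − 1.7) = 1.0200
1/(1 + e^{-1.0200}) = 0.7350
P = 0.35 + 0.65 × 0.7350 = 0.8277

0.828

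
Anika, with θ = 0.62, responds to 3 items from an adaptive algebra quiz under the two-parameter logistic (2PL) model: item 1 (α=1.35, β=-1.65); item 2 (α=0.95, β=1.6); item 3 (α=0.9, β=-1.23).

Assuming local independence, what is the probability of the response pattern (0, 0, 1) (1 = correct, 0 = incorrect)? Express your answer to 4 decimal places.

P(θ) = 1 / (1 + exp(−α(θ − β)))
P_1 = 1/(1+e^{-3.0645}) = 0.9554
P_2 = 1/(1+e^{0.9310}) = 0.2827
P_3 = 1/(1+e^{-1.6650}) = 0.8409
L = (1−P_1) × (1−P_2) × P_3 = 0.0446 × 0.7173 × 0.8409 = 0.02690

0.0269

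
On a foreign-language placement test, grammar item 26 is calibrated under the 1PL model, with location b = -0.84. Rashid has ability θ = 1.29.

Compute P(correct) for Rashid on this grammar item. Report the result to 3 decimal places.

P(θ) = 1 / (1 + exp(−(θ − b)))
Exponent: (1.29 − (-0.84)) = 2.1300
1/(1 + e^{-2.1300}) = 0.8938
P = 0.8938

0.894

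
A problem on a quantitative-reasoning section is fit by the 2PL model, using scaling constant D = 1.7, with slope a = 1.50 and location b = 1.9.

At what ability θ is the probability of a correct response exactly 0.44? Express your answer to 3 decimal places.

P(θ) = 1 / (1 + exp(−D·a(θ − b)))
logit = ln(0.4400/0.5600) = -0.2412
θ = b + logit/(1.7·a) = 1.9 + (-0.2412)/2.5500 = 1.8054

1.805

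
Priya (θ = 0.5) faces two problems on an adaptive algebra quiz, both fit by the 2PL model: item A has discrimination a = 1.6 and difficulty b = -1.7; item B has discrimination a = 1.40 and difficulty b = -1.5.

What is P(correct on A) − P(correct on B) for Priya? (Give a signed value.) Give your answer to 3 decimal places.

0.029

P(θ) = 1 / (1 + exp(−a(θ − b)))
P_A = 0.9713
P_B = 0.9427
P_A − P_B = 0.0286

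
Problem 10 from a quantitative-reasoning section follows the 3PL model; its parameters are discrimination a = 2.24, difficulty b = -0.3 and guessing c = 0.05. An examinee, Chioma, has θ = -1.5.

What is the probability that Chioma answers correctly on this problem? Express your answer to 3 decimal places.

P(θ) = c + (1 − c) · 1 / (1 + exp(−a(θ − b)))
Exponent: 2.24 × (-1.5 − (-0.3)) = -2.6880
1/(1 + e^{2.6880}) = 0.0637
P = 0.05 + 0.95 × 0.0637 = 0.1105

0.111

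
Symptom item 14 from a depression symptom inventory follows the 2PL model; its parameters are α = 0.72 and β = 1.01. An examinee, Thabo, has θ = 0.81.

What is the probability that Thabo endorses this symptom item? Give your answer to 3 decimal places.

P(θ) = 1 / (1 + exp(−α(θ − β)))
Exponent: 0.72 × (0.81 − 1.01) = -0.1440
1/(1 + e^{0.1440}) = 0.4641

0.464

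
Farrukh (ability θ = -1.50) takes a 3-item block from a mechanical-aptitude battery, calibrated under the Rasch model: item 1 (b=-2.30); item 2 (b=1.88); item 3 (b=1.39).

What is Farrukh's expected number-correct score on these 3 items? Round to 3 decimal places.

0.776

P(θ) = 1 / (1 + exp(−(θ − b)))
P_1 = 1/(1+e^{-0.8000}) = 0.6900
P_2 = 1/(1+e^{3.3800}) = 0.0329
P_3 = 1/(1+e^{2.8900}) = 0.0527
E[score] = 0.6900 + 0.0329 + 0.0527 = 0.7756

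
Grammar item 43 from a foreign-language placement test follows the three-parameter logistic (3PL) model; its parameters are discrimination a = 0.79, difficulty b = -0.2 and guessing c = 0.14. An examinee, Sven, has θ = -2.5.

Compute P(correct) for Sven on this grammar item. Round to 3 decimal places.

P(θ) = c + (1 − c) · 1 / (1 + exp(−a(θ − b)))
Exponent: 0.79 × (-2.5 − (-0.2)) = -1.8170
1/(1 + e^{1.8170}) = 0.1398
P = 0.14 + 0.86 × 0.1398 = 0.2602

0.260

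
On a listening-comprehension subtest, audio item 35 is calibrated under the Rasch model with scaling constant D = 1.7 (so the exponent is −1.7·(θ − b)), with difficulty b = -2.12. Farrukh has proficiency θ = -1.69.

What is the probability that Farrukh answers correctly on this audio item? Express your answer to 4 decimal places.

P(θ) = 1 / (1 + exp(−D·(θ − b)))
Exponent: 1.7 × (-1.69 − (-2.12)) = 0.7310
1/(1 + e^{-0.7310}) = 0.6750
P = 0.6750

0.6750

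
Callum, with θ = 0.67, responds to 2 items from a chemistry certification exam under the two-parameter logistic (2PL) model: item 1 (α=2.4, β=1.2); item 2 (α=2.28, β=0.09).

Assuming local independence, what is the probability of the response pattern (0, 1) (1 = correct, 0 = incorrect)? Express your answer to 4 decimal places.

P(θ) = 1 / (1 + exp(−α(θ − β)))
P_1 = 1/(1+e^{1.2720}) = 0.2189
P_2 = 1/(1+e^{-1.3224}) = 0.7896
L = (1−P_1) × P_2 = 0.7811 × 0.7896 = 0.61673

0.6167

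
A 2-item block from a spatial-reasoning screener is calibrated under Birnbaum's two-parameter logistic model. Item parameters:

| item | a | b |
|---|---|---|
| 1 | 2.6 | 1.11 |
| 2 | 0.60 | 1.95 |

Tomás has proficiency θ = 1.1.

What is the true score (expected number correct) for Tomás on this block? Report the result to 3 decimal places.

P(θ) = 1 / (1 + exp(−a(θ − b)))
P_1 = 1/(1+e^{0.0260}) = 0.4935
P_2 = 1/(1+e^{0.5100}) = 0.3752
E[score] = 0.4935 + 0.3752 = 0.8687

0.869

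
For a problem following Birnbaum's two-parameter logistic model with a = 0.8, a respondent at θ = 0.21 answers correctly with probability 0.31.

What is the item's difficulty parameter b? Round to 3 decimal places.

1.210

P(θ) = 1 / (1 + exp(−a(θ − b)))
logit(0.31) = ln(0.31/0.69) = -0.8001
b = θ − logit/(a) = 0.21 − (-0.8001)/0.8000 = 1.2101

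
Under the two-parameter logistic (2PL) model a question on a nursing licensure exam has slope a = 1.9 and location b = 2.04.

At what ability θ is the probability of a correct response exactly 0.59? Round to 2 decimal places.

2.23

P(θ) = 1 / (1 + exp(−a(θ − b)))
logit = ln(0.5900/0.4100) = 0.3640
θ = b + logit/(a) = 2.04 + 0.3640/1.9000 = 2.2316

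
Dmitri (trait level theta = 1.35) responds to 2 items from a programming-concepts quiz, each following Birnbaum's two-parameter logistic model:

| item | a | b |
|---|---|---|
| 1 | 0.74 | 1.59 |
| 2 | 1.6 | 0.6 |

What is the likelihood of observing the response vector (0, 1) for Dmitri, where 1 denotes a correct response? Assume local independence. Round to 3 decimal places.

0.418

P(theta) = 1 / (1 + exp(−a(theta − b)))
P_1 = 1/(1+e^{0.1776}) = 0.4557
P_2 = 1/(1+e^{-1.2000}) = 0.7685
L = (1−P_1) × P_2 = 0.5443 × 0.7685 = 0.41830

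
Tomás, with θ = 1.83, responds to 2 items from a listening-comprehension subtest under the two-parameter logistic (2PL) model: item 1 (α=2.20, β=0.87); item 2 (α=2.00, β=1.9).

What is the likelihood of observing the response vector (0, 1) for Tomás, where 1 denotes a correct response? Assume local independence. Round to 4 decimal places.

0.0502

P(θ) = 1 / (1 + exp(−α(θ − β)))
P_1 = 1/(1+e^{-2.1120}) = 0.8921
P_2 = 1/(1+e^{0.1400}) = 0.4651
L = (1−P_1) × P_2 = 0.1079 × 0.4651 = 0.05020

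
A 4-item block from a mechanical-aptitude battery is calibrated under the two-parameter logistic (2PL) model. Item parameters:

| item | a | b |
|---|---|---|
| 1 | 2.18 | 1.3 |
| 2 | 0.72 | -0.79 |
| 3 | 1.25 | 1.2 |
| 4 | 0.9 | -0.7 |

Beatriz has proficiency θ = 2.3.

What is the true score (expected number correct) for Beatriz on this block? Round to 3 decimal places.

P(θ) = 1 / (1 + exp(−a(θ − b)))
P_1 = 1/(1+e^{-2.1800}) = 0.8984
P_2 = 1/(1+e^{-2.2248}) = 0.9025
P_3 = 1/(1+e^{-1.3750}) = 0.7982
P_4 = 1/(1+e^{-2.7000}) = 0.9370
E[score] = 0.8984 + 0.9025 + 0.7982 + 0.9370 = 3.5361

3.536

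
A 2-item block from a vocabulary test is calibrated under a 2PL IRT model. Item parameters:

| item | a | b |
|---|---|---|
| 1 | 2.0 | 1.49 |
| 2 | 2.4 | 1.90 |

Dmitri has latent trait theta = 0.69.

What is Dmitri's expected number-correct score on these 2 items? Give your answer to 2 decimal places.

P(theta) = 1 / (1 + exp(−a(theta − b)))
P_1 = 1/(1+e^{1.6000}) = 0.1680
P_2 = 1/(1+e^{2.9040}) = 0.0520
E[score] = 0.1680 + 0.0520 = 0.2199

0.22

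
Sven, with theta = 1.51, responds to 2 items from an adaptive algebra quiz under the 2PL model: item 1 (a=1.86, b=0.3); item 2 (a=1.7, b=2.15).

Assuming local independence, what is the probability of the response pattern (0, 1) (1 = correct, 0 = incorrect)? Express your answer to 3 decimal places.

P(theta) = 1 / (1 + exp(−a(theta − b)))
P_1 = 1/(1+e^{-2.2506}) = 0.9047
P_2 = 1/(1+e^{1.0880}) = 0.2520
L = (1−P_1) × P_2 = 0.0953 × 0.2520 = 0.02401

0.024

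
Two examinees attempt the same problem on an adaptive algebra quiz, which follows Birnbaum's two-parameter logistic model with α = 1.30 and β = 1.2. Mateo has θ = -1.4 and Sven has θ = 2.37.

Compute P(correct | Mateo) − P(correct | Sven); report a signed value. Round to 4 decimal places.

-0.7878

P(θ) = 1 / (1 + exp(−α(θ − β)))
P(Mateo) = 0.0329  [exponent -3.3800]
P(Sven) = 0.8207  [exponent 1.5210]
Difference = 0.0329 − 0.8207 = -0.7878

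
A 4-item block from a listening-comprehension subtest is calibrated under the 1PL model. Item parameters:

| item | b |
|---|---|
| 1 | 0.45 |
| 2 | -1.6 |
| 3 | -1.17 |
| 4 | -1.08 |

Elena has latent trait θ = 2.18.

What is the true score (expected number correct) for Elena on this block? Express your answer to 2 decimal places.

3.76

P(θ) = 1 / (1 + exp(−(θ − b)))
P_1 = 1/(1+e^{-1.7300}) = 0.8494
P_2 = 1/(1+e^{-3.7800}) = 0.9777
P_3 = 1/(1+e^{-3.3500}) = 0.9661
P_4 = 1/(1+e^{-3.2600}) = 0.9630
E[score] = 0.8494 + 0.9777 + 0.9661 + 0.9630 = 3.7562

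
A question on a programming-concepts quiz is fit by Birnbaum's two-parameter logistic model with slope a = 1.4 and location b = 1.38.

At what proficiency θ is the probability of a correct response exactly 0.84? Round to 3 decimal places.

2.564

P(θ) = 1 / (1 + exp(−a(θ − b)))
logit = ln(0.8400/0.1600) = 1.6582
θ = b + logit/(a) = 1.38 + 1.6582/1.4000 = 2.5644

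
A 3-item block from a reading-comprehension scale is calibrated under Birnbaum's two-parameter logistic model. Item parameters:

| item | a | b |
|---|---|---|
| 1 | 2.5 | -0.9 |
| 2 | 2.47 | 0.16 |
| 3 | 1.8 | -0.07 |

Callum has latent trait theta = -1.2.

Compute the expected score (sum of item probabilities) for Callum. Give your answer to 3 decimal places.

P(theta) = 1 / (1 + exp(−a(theta − b)))
P_1 = 1/(1+e^{0.7500}) = 0.3208
P_2 = 1/(1+e^{3.3592}) = 0.0336
P_3 = 1/(1+e^{2.0340}) = 0.1157
E[score] = 0.3208 + 0.0336 + 0.1157 = 0.4701

0.470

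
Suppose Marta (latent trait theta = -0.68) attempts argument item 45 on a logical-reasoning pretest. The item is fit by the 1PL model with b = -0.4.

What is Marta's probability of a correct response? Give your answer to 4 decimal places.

0.4305

P(theta) = 1 / (1 + exp(−(theta − b)))
Exponent: (-0.68 − (-0.4)) = -0.2800
1/(1 + e^{0.2800}) = 0.4305
P = 0.4305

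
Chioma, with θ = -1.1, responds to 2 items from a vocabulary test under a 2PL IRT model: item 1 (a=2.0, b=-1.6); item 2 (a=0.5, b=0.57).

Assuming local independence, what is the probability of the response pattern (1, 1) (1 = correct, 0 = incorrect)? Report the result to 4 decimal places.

P(θ) = 1 / (1 + exp(−a(θ − b)))
P_1 = 1/(1+e^{-1.0000}) = 0.7311
P_2 = 1/(1+e^{0.8350}) = 0.3026
L = P_1 × P_2 = 0.7311 × 0.3026 = 0.22121

0.2212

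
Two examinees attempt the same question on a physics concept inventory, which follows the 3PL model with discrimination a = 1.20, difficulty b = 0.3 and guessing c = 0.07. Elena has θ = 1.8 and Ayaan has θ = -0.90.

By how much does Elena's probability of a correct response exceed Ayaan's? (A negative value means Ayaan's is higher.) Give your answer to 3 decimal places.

0.620

P(θ) = c + (1 − c) · 1 / (1 + exp(−a(θ − b)))
P(Elena) = 0.8681  [exponent 1.8000]
P(Ayaan) = 0.2481  [exponent -1.4400]
Difference = 0.8681 − 0.2481 = 0.6199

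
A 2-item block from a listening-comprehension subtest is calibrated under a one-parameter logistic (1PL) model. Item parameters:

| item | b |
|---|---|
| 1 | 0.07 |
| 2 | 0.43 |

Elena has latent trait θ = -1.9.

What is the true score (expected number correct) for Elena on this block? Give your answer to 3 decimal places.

0.211

P(θ) = 1 / (1 + exp(−(θ − b)))
P_1 = 1/(1+e^{1.9700}) = 0.1224
P_2 = 1/(1+e^{2.3300}) = 0.0887
E[score] = 0.1224 + 0.0887 = 0.2111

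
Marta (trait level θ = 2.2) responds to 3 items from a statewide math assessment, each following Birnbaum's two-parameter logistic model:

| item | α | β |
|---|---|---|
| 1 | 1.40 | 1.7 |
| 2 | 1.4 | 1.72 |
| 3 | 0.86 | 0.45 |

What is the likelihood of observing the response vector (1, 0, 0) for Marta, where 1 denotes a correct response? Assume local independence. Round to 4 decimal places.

P(θ) = 1 / (1 + exp(−α(θ − β)))
P_1 = 1/(1+e^{-0.7000}) = 0.6682
P_2 = 1/(1+e^{-0.6720}) = 0.6620
P_3 = 1/(1+e^{-1.5050}) = 0.8183
L = P_1 × (1−P_2) × (1−P_3) = 0.6682 × 0.3380 × 0.1817 = 0.04104

0.0410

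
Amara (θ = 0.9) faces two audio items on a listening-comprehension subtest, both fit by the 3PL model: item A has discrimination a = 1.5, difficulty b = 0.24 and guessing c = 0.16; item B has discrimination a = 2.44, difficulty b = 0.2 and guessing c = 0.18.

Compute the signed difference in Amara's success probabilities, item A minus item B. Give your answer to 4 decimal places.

P(θ) = c + (1 − c) · 1 / (1 + exp(−a(θ − b)))
P_A = 0.7724
P_B = 0.8742
P_A − P_B = -0.1018

-0.1018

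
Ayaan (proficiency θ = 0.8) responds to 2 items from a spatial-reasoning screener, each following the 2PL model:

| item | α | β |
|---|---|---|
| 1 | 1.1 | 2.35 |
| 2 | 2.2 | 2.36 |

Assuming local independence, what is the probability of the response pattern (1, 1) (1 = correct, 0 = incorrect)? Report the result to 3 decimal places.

P(θ) = 1 / (1 + exp(−α(θ − β)))
P_1 = 1/(1+e^{1.7050}) = 0.1538
P_2 = 1/(1+e^{3.4320}) = 0.0313
L = P_1 × P_2 = 0.1538 × 0.0313 = 0.00482

0.005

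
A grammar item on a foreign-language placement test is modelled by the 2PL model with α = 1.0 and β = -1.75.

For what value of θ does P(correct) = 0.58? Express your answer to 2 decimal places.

-1.43

P(θ) = 1 / (1 + exp(−α(θ − β)))
logit = ln(0.5800/0.4200) = 0.3228
θ = β + logit/(α) = -1.75 + 0.3228/1.0000 = -1.4272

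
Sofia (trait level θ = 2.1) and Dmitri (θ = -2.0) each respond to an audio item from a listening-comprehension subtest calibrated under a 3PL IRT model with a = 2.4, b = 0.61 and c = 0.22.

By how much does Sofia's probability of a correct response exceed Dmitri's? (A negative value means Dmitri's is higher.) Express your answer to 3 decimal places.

P(θ) = c + (1 − c) · 1 / (1 + exp(−a(θ − b)))
P(Sofia) = 0.9788  [exponent 3.5760]
P(Dmitri) = 0.2215  [exponent -6.2640]
Difference = 0.9788 − 0.2215 = 0.7573

0.757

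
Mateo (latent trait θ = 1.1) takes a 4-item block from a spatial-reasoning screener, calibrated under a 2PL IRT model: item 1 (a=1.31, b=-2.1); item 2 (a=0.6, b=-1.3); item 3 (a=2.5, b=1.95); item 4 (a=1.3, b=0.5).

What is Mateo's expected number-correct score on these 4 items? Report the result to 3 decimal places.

P(θ) = 1 / (1 + exp(−a(θ − b)))
P_1 = 1/(1+e^{-4.1920}) = 0.9851
P_2 = 1/(1+e^{-1.4400}) = 0.8085
P_3 = 1/(1+e^{2.1250}) = 0.1067
P_4 = 1/(1+e^{-0.7800}) = 0.6857
E[score] = 0.9851 + 0.8085 + 0.1067 + 0.6857 = 2.5859

2.586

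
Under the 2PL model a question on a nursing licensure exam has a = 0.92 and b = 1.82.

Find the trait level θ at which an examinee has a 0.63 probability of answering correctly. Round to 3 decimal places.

2.398

P(θ) = 1 / (1 + exp(−a(θ − b)))
logit = ln(0.6300/0.3700) = 0.5322
θ = b + logit/(a) = 1.82 + 0.5322/0.9200 = 2.3985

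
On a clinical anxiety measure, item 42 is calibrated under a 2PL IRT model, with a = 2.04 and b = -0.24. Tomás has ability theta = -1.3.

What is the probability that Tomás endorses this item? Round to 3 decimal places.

P(theta) = 1 / (1 + exp(−a(theta − b)))
Exponent: 2.04 × (-1.3 − (-0.24)) = -2.1624
1/(1 + e^{2.1624}) = 0.1032

0.103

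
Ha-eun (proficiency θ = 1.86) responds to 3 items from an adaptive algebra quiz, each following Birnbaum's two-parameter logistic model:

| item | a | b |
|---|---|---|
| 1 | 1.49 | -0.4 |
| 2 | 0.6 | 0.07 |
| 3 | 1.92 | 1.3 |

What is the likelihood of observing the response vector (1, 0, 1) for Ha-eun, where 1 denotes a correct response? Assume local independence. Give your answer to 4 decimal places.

P(θ) = 1 / (1 + exp(−a(θ − b)))
P_1 = 1/(1+e^{-3.3674}) = 0.9667
P_2 = 1/(1+e^{-1.0740}) = 0.7454
P_3 = 1/(1+e^{-1.0752}) = 0.7456
L = P_1 × (1−P_2) × P_3 = 0.9667 × 0.2546 × 0.7456 = 0.18353

0.1835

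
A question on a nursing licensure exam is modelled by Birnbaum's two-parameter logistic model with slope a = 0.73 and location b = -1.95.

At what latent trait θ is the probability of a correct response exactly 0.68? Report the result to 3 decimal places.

P(θ) = 1 / (1 + exp(−a(θ − b)))
logit = ln(0.6800/0.3200) = 0.7538
θ = b + logit/(a) = -1.95 + 0.7538/0.7300 = -0.9174

-0.917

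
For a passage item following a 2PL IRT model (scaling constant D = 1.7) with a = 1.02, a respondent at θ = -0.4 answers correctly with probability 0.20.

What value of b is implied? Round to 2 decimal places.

P(θ) = 1 / (1 + exp(−D·a(θ − b)))
logit(0.20) = ln(0.20/0.80) = -1.3863
b = θ − logit/(1.7·a) = -0.4 − (-1.3863)/1.7340 = 0.3995

0.40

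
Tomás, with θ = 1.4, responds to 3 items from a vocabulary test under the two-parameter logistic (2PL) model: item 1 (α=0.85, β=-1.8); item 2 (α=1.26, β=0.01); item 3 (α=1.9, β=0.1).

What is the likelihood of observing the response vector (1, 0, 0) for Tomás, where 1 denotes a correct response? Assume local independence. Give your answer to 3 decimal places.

P(θ) = 1 / (1 + exp(−α(θ − β)))
P_1 = 1/(1+e^{-2.7200}) = 0.9382
P_2 = 1/(1+e^{-1.7514}) = 0.8521
P_3 = 1/(1+e^{-2.4700}) = 0.9220
L = P_1 × (1−P_2) × (1−P_3) = 0.9382 × 0.1479 × 0.0780 = 0.01082

0.011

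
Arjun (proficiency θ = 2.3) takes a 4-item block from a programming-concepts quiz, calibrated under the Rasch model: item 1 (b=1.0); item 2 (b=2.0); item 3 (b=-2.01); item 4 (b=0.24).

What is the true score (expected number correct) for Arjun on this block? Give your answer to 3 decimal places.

P(θ) = 1 / (1 + exp(−(θ − b)))
P_1 = 1/(1+e^{-1.3000}) = 0.7858
P_2 = 1/(1+e^{-0.3000}) = 0.5744
P_3 = 1/(1+e^{-4.3100}) = 0.9867
P_4 = 1/(1+e^{-2.0600}) = 0.8870
E[score] = 0.7858 + 0.5744 + 0.9867 + 0.8870 = 3.2340

3.234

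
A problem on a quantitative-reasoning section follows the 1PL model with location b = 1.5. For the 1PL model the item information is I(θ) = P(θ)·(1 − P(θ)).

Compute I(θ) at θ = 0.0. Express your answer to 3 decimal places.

P = 1/(1+e^{1.5000}) = 0.1824
P(1−P) = 0.1824 × 0.8176 = 0.1491
I = P(1−P) = 0.14915

0.149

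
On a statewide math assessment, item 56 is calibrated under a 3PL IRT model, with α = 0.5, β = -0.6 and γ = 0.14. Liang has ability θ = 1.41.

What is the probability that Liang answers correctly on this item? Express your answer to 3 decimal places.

P(θ) = γ + (1 − γ) · 1 / (1 + exp(−α(θ − β)))
Exponent: 0.5 × (1.41 − (-0.6)) = 1.0050
1/(1 + e^{-1.0050}) = 0.7320
P = 0.14 + 0.86 × 0.7320 = 0.7696

0.770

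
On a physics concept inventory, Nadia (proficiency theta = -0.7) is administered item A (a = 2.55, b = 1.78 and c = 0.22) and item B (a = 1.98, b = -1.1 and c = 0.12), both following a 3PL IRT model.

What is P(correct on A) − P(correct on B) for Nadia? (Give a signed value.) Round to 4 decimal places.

P(theta) = c + (1 − c) · 1 / (1 + exp(−a(theta − b)))
P_A = 0.2214
P_B = 0.7257
P_A − P_B = -0.5043

-0.5043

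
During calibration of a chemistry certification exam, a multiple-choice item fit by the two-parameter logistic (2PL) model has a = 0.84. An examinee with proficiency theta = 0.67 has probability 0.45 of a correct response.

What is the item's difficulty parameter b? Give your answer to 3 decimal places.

0.909

P(theta) = 1 / (1 + exp(−a(theta − b)))
logit(0.45) = ln(0.45/0.55) = -0.2007
b = theta − logit/(a) = 0.67 − (-0.2007)/0.8400 = 0.9089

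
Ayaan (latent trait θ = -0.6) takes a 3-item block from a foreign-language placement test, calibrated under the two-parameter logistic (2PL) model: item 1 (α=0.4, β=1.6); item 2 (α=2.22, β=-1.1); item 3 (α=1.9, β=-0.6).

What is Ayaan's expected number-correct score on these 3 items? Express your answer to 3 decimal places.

P(θ) = 1 / (1 + exp(−α(θ − β)))
P_1 = 1/(1+e^{0.8800}) = 0.2932
P_2 = 1/(1+e^{-1.1100}) = 0.7521
P_3 = 1/(1+e^{0.0000}) = 0.5000
E[score] = 0.2932 + 0.7521 + 0.5000 = 1.5453

1.545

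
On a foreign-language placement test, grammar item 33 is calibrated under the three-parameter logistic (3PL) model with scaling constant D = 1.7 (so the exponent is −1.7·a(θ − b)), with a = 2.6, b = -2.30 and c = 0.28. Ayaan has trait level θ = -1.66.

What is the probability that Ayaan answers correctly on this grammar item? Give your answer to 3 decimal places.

P(θ) = c + (1 − c) · 1 / (1 + exp(−D·a(θ − b)))
Exponent: 1.7 × 2.6 × (-1.66 − (-2.30)) = 2.8288
1/(1 + e^{-2.8288}) = 0.9442
P = 0.28 + 0.72 × 0.9442 = 0.9598

0.960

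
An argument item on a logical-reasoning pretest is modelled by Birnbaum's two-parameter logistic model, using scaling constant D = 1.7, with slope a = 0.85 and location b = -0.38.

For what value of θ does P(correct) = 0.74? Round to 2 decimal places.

0.34

P(θ) = 1 / (1 + exp(−D·a(θ − b)))
logit = ln(0.7400/0.2600) = 1.0460
θ = b + logit/(1.7·a) = -0.38 + 1.0460/1.4450 = 0.3439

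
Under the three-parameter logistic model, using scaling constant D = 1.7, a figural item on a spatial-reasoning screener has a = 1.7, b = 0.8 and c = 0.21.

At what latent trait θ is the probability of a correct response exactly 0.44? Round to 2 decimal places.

P(θ) = c + (1 − c) · 1 / (1 + exp(−D·a(θ − b)))
Remove guessing floor: (0.44 − 0.21)/(1 − 0.21) = 0.2911
logit = ln(0.2911/0.7089) = -0.8899
θ = b + logit/(1.7·a) = 0.8 + (-0.8899)/2.8900 = 0.4921

0.49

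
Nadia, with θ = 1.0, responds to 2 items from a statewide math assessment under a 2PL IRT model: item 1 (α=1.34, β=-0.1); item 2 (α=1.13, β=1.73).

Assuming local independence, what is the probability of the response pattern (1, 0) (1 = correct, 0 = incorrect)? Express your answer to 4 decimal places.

P(θ) = 1 / (1 + exp(−α(θ − β)))
P_1 = 1/(1+e^{-1.4740}) = 0.8137
P_2 = 1/(1+e^{0.8249}) = 0.3047
L = P_1 × (1−P_2) = 0.8137 × 0.6953 = 0.56572

0.5657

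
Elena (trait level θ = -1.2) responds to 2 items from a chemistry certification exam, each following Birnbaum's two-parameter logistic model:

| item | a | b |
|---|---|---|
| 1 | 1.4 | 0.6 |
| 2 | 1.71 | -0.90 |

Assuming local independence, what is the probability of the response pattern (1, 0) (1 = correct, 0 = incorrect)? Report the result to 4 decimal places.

P(θ) = 1 / (1 + exp(−a(θ − b)))
P_1 = 1/(1+e^{2.5200}) = 0.0745
P_2 = 1/(1+e^{0.5130}) = 0.3745
L = P_1 × (1−P_2) = 0.0745 × 0.6255 = 0.04658

0.0466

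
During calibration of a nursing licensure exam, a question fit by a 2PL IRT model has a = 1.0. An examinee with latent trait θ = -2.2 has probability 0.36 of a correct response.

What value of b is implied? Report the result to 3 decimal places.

P(θ) = 1 / (1 + exp(−a(θ − b)))
logit(0.36) = ln(0.36/0.64) = -0.5754
b = θ − logit/(a) = -2.2 − (-0.5754)/1.0000 = -1.6246

-1.625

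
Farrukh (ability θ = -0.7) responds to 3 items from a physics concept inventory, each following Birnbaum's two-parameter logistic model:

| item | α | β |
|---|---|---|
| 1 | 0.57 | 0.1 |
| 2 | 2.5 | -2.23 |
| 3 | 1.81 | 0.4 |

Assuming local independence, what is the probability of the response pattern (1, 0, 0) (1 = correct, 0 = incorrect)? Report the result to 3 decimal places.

P(θ) = 1 / (1 + exp(−α(θ − β)))
P_1 = 1/(1+e^{0.4560}) = 0.3879
P_2 = 1/(1+e^{-3.8250}) = 0.9786
P_3 = 1/(1+e^{1.9910}) = 0.1202
L = P_1 × (1−P_2) × (1−P_3) = 0.3879 × 0.0214 × 0.8798 = 0.00729

0.007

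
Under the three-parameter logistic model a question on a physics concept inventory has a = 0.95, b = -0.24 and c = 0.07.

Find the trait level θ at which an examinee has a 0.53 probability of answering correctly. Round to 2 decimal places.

-0.26

P(θ) = c + (1 − c) · 1 / (1 + exp(−a(θ − b)))
Remove guessing floor: (0.53 − 0.07)/(1 − 0.07) = 0.4946
logit = ln(0.4946/0.5054) = -0.0215
θ = b + logit/(a) = -0.24 + (-0.0215)/0.9500 = -0.2626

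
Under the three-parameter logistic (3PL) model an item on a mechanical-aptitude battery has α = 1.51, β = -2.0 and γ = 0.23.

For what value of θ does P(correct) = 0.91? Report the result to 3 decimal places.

P(θ) = γ + (1 − γ) · 1 / (1 + exp(−α(θ − β)))
Remove guessing floor: (0.91 − 0.23)/(1 − 0.23) = 0.8831
logit = ln(0.8831/0.1169) = 2.0223
θ = β + logit/(α) = -2.0 + 2.0223/1.5100 = -0.6607

-0.661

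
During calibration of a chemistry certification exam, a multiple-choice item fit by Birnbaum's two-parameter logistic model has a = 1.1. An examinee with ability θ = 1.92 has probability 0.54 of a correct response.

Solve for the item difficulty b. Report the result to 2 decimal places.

1.77

P(θ) = 1 / (1 + exp(−a(θ − b)))
logit(0.54) = ln(0.54/0.46) = 0.1603
b = θ − logit/(a) = 1.92 − 0.1603/1.1000 = 1.7742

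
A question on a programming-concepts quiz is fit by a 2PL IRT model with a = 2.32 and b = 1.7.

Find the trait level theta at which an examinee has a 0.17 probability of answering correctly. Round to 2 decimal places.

P(theta) = 1 / (1 + exp(−a(theta − b)))
logit = ln(0.1700/0.8300) = -1.5856
theta = b + logit/(a) = 1.7 + (-1.5856)/2.3200 = 1.0165

1.02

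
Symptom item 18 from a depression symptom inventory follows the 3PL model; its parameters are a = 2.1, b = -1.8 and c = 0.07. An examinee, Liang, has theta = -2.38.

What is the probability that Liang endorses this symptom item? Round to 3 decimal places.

0.282

P(theta) = c + (1 − c) · 1 / (1 + exp(−a(theta − b)))
Exponent: 2.1 × (-2.38 − (-1.8)) = -1.2180
1/(1 + e^{1.2180}) = 0.2283
P = 0.07 + 0.93 × 0.2283 = 0.2823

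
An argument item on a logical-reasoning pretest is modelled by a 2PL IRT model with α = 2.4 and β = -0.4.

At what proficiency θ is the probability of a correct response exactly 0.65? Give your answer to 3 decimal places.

-0.142

P(θ) = 1 / (1 + exp(−α(θ − β)))
logit = ln(0.6500/0.3500) = 0.6190
θ = β + logit/(α) = -0.4 + 0.6190/2.4000 = -0.1421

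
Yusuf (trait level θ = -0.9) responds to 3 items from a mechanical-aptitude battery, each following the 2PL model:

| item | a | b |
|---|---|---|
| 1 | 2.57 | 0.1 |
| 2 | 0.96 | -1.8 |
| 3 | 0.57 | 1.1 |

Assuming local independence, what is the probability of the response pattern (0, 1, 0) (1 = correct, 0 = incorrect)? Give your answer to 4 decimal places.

0.4951

P(θ) = 1 / (1 + exp(−a(θ − b)))
P_1 = 1/(1+e^{2.5700}) = 0.0711
P_2 = 1/(1+e^{-0.8640}) = 0.7035
P_3 = 1/(1+e^{1.1400}) = 0.2423
L = (1−P_1) × P_2 × (1−P_3) = 0.9289 × 0.7035 × 0.7577 = 0.49513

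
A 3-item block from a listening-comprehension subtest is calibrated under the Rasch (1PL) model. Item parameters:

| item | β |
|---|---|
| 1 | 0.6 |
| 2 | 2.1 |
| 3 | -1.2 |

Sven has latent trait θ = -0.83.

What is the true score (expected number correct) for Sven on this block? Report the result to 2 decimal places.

0.84

P(θ) = 1 / (1 + exp(−(θ − β)))
P_1 = 1/(1+e^{1.4300}) = 0.1931
P_2 = 1/(1+e^{2.9300}) = 0.0507
P_3 = 1/(1+e^{-0.3700}) = 0.5915
E[score] = 0.1931 + 0.0507 + 0.5915 = 0.8352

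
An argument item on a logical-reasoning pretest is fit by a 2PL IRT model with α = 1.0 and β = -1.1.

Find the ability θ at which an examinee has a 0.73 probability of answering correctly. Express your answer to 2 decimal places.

P(θ) = 1 / (1 + exp(−α(θ − β)))
logit = ln(0.7300/0.2700) = 0.9946
θ = β + logit/(α) = -1.1 + 0.9946/1.0000 = -0.1054

-0.11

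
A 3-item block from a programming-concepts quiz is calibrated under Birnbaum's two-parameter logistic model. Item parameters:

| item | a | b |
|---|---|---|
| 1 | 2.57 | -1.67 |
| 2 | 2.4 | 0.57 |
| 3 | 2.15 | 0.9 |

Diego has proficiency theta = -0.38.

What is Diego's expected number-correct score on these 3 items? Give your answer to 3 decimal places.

P(theta) = 1 / (1 + exp(−a(theta − b)))
P_1 = 1/(1+e^{-3.3153}) = 0.9649
P_2 = 1/(1+e^{2.2800}) = 0.0928
P_3 = 1/(1+e^{2.7520}) = 0.0600
E[score] = 0.9649 + 0.0928 + 0.0600 = 1.1177

1.118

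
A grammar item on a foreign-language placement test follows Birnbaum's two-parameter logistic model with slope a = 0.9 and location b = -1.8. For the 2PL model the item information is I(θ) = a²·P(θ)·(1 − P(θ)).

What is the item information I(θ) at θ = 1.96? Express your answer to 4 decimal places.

0.0257

P = 1/(1+e^{-3.3840}) = 0.9672
P(1−P) = 0.9672 × 0.0328 = 0.0317
I = a² × P(1−P) = 0.9² × 0.0317 = 0.02570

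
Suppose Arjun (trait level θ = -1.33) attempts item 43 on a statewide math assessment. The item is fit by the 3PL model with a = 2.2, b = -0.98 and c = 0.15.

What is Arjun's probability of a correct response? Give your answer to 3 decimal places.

P(θ) = c + (1 − c) · 1 / (1 + exp(−a(θ − b)))
Exponent: 2.2 × (-1.33 − (-0.98)) = -0.7700
1/(1 + e^{0.7700}) = 0.3165
P = 0.15 + 0.85 × 0.3165 = 0.4190

0.419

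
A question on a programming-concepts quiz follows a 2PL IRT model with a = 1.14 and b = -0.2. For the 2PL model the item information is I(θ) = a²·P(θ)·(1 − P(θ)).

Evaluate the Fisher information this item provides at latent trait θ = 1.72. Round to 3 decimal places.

0.118

P = 1/(1+e^{-2.1888}) = 0.8992
P(1−P) = 0.8992 × 0.1008 = 0.0906
I = a² × P(1−P) = 1.14² × 0.0906 = 0.11775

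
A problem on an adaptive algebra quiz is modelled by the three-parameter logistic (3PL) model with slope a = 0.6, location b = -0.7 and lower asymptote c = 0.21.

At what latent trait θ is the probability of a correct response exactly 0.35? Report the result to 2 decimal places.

P(θ) = c + (1 − c) · 1 / (1 + exp(−a(θ − b)))
Remove guessing floor: (0.35 − 0.21)/(1 − 0.21) = 0.1772
logit = ln(0.1772/0.8228) = -1.5353
θ = b + logit/(a) = -0.7 + (-1.5353)/0.6000 = -3.2589

-3.26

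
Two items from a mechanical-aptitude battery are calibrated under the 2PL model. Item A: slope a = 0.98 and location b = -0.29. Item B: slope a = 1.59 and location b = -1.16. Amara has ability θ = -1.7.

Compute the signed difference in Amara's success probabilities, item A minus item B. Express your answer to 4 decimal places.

-0.0969

P(θ) = 1 / (1 + exp(−a(θ − b)))
P_A = 0.2007
P_B = 0.2976
P_A − P_B = -0.0969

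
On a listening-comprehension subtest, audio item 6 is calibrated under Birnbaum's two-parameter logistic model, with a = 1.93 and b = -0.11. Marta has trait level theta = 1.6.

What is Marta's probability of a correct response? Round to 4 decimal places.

0.9644

P(theta) = 1 / (1 + exp(−a(theta − b)))
Exponent: 1.93 × (1.6 − (-0.11)) = 3.3003
1/(1 + e^{-3.3003}) = 0.9644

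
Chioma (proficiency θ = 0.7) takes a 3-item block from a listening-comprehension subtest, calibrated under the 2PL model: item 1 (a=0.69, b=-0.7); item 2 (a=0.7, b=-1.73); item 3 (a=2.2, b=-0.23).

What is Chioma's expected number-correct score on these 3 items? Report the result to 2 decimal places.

2.46

P(θ) = 1 / (1 + exp(−a(θ − b)))
P_1 = 1/(1+e^{-0.9660}) = 0.7243
P_2 = 1/(1+e^{-1.7010}) = 0.8457
P_3 = 1/(1+e^{-2.0460}) = 0.8855
E[score] = 0.7243 + 0.8457 + 0.8855 = 2.4555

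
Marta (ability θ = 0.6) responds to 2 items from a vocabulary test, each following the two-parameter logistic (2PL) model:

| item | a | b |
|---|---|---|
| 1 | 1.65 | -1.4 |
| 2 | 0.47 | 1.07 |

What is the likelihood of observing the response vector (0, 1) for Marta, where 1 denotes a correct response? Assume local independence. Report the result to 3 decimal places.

0.016

P(θ) = 1 / (1 + exp(−a(θ − b)))
P_1 = 1/(1+e^{-3.3000}) = 0.9644
P_2 = 1/(1+e^{0.2209}) = 0.4450
L = (1−P_1) × P_2 = 0.0356 × 0.4450 = 0.01583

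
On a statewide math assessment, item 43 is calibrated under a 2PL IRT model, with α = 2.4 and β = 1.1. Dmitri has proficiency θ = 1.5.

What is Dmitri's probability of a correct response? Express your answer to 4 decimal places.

P(θ) = 1 / (1 + exp(−α(θ − β)))
Exponent: 2.4 × (1.5 − 1.1) = 0.9600
1/(1 + e^{-0.9600}) = 0.7231

0.7231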